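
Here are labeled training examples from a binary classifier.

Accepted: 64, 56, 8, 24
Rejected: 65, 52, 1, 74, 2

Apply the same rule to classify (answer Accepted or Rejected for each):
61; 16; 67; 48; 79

Looking at the examples, the only property every 'Accepted' case has and every 'Rejected' case lacks is: multiple of 8.
61 — 61 = 8·7 + 5, hence Rejected.
16 — 16 = 8·2, hence Accepted.
67 — 67 = 8·8 + 3, hence Rejected.
48 — 48 = 8·6, hence Accepted.
79 — 79 = 8·9 + 7, hence Rejected.

Rejected, Accepted, Rejected, Accepted, Rejected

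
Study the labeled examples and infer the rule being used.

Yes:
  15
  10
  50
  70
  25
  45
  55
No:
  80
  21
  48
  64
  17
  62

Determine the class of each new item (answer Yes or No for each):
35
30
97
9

The classifier is using: multiple of 5 AND at most 70.
35: 35 = 5·7, 35 ≤ 70, has this property → Yes. 30: 30 = 5·6, 30 ≤ 70, has this property → Yes. 97: 97 = 5·19 + 2, 97 > 70, fails this test → No. 9: 9 = 5·1 + 4, 9 ≤ 70, fails this test → No.

Yes, Yes, No, No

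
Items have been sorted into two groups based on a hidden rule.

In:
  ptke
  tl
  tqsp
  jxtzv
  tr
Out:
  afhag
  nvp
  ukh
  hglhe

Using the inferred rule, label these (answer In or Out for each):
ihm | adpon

Every 'In' example satisfies: contains 't'. None of the 'Out' examples do.
ihm: no 't', doesn't match → Out. adpon: no 't', doesn't match → Out.

Out, Out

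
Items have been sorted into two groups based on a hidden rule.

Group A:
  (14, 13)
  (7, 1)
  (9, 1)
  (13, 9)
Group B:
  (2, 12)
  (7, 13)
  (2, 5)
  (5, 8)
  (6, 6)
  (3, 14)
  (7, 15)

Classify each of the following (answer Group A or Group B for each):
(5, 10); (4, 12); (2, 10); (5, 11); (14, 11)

Group B, Group B, Group B, Group B, Group A

The rule appears to be: first > second.
(5, 10) — 5 < 10, hence Group B. (4, 12) — 4 < 12, hence Group B. (2, 10) — 2 < 10, hence Group B. (5, 11) — 5 < 11, hence Group B. (14, 11) — 14 > 11, hence Group A.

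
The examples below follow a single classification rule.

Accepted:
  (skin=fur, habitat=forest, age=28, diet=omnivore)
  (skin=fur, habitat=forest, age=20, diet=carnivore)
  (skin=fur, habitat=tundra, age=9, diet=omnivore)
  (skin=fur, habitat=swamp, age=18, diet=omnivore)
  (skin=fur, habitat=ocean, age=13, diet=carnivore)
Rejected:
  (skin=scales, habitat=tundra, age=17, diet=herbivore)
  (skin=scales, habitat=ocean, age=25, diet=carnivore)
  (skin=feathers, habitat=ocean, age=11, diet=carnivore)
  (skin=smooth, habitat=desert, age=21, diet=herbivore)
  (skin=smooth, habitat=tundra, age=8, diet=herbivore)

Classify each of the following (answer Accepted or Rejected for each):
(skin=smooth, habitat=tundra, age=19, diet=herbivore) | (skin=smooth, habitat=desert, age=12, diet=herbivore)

Rejected, Rejected

The rule appears to be: skin is fur.
(skin=smooth, habitat=tundra, age=19, diet=herbivore) — skin is smooth, hence Rejected.
(skin=smooth, habitat=desert, age=12, diet=herbivore) — skin is smooth, hence Rejected.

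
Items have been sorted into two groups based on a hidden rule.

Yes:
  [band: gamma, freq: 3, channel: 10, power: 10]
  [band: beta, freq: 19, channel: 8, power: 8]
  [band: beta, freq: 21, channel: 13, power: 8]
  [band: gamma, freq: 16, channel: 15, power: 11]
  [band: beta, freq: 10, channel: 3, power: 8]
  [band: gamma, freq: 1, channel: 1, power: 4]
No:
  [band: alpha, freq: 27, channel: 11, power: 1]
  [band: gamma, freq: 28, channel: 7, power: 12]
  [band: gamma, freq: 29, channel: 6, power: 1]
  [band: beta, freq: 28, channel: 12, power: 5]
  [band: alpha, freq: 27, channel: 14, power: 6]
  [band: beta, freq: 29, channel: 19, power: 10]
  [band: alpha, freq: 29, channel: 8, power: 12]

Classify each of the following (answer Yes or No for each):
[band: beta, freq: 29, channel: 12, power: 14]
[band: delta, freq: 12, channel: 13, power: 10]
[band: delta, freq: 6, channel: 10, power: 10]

Rule: freq ≤ 21. This holds for each 'Yes' example and fails for each 'No' one.
[band: beta, freq: 29, channel: 12, power: 14]: freq = 29 — lacks this property, so No. [band: delta, freq: 12, channel: 13, power: 10]: freq = 12 — matches, so Yes. [band: delta, freq: 6, channel: 10, power: 10]: freq = 6 — matches, so Yes.

No, Yes, Yes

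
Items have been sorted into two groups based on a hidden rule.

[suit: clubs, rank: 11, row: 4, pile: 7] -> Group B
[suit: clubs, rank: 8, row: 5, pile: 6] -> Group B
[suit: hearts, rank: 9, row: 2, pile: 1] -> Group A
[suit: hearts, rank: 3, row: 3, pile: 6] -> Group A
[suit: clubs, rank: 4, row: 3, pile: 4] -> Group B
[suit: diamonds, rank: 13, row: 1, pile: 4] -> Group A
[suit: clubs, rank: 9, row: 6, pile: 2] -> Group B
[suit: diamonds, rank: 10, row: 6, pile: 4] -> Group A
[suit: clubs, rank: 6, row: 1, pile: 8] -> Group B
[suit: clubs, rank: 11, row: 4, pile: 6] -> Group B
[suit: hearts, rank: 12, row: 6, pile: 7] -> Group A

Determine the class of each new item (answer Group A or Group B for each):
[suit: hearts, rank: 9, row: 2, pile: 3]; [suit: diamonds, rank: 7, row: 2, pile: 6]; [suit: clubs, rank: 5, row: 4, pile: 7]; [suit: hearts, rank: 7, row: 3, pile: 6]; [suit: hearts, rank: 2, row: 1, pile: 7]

All 'Group A' examples share one property — suit is not clubs — and every 'Group B' example lacks it.
[suit: hearts, rank: 9, row: 2, pile: 3]: Group A (suit is hearts). [suit: diamonds, rank: 7, row: 2, pile: 6]: Group A (suit is diamonds). [suit: clubs, rank: 5, row: 4, pile: 7]: Group B (suit is clubs). [suit: hearts, rank: 7, row: 3, pile: 6]: Group A (suit is hearts). [suit: hearts, rank: 2, row: 1, pile: 7]: Group A (suit is hearts).

Group A, Group A, Group B, Group A, Group A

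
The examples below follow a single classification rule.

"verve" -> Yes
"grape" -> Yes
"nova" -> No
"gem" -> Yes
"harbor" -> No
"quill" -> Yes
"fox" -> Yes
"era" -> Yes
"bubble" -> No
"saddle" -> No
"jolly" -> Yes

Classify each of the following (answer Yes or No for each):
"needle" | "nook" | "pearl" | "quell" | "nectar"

No, No, Yes, Yes, No

Checking candidate rules against both groups, what survives is: odd length.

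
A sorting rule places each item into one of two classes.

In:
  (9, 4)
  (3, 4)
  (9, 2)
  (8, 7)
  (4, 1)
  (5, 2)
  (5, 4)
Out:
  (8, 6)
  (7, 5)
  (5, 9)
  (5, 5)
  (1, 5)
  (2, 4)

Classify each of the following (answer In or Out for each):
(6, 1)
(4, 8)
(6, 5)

Checking candidate rules against both groups, what survives is: sum is odd.

In, Out, In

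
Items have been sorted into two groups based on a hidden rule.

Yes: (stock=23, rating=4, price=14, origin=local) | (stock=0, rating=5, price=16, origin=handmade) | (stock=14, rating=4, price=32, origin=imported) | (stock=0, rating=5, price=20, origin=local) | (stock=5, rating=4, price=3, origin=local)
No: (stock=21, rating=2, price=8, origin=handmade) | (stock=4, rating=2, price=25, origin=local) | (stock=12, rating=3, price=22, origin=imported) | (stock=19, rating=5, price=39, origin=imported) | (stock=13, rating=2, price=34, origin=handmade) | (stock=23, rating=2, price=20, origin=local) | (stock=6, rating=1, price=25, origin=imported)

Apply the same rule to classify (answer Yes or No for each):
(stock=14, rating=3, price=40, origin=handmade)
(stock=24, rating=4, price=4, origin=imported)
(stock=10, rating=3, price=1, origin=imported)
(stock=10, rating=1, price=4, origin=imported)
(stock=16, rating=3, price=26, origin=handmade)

No, Yes, No, No, No

Rule: rating ≥ 4 AND price ≤ 32. This holds for each 'Yes' example and fails for each 'No' one.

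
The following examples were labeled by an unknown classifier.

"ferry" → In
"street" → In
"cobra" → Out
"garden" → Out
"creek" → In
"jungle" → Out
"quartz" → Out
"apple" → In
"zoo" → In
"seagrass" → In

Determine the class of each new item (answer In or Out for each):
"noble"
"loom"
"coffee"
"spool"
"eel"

Out, In, In, In, In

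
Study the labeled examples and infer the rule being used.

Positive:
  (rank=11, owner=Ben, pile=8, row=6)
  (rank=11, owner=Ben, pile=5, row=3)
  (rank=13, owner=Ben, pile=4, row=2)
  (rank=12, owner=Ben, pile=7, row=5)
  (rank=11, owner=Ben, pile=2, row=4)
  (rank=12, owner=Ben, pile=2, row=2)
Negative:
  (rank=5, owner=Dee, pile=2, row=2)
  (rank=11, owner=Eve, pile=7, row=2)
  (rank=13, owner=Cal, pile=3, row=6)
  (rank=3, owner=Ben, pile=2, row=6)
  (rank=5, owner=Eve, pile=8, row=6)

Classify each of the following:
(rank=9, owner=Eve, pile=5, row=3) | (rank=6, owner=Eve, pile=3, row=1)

Negative, Negative

The classifier is using: owner is Ben AND rank ≥ 5.
(rank=9, owner=Eve, pile=5, row=3) → owner is Eve, rank = 9 → Negative.
(rank=6, owner=Eve, pile=3, row=1) → owner is Eve, rank = 6 → Negative.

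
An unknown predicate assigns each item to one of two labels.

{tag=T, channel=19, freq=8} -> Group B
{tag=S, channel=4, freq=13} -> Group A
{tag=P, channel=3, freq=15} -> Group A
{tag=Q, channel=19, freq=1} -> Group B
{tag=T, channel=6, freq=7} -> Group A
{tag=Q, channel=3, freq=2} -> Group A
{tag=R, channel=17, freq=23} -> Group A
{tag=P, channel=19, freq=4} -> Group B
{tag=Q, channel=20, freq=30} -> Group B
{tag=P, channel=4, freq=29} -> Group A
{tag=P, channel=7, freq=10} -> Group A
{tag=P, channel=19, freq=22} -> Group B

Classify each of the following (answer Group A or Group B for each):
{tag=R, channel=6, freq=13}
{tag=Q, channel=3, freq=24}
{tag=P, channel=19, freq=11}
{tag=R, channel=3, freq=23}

Group A, Group A, Group B, Group A

Rule: channel ≤ 17. This holds for each 'Group A' example and fails for each 'Group B' one.
{tag=R, channel=6, freq=13}: channel = 6, has this property → Group A. {tag=Q, channel=3, freq=24}: channel = 3, has this property → Group A. {tag=P, channel=19, freq=11}: channel = 19, doesn't match → Group B. {tag=R, channel=3, freq=23}: channel = 3, has this property → Group A.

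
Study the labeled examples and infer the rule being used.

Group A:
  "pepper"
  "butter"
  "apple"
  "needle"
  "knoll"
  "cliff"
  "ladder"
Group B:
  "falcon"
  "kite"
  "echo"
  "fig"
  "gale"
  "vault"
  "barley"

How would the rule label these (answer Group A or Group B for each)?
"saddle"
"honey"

Group A, Group B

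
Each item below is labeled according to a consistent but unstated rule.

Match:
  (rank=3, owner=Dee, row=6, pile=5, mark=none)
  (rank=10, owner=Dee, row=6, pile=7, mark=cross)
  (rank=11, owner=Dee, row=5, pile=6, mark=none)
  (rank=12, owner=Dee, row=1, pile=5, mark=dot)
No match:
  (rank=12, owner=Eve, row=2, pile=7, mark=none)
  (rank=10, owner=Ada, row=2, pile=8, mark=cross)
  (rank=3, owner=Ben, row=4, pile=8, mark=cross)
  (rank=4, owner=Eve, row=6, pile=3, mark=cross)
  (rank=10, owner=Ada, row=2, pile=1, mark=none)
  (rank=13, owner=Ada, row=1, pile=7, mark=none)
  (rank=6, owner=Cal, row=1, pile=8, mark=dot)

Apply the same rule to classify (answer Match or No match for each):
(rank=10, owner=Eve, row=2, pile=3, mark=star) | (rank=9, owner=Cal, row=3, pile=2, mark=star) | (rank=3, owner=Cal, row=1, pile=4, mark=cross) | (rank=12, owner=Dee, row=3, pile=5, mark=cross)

No match, No match, No match, Match

One predicate separates the groups cleanly: owner is Dee.
(rank=10, owner=Eve, row=2, pile=3, mark=star): No match (owner is Eve). (rank=9, owner=Cal, row=3, pile=2, mark=star): No match (owner is Cal). (rank=3, owner=Cal, row=1, pile=4, mark=cross): No match (owner is Cal). (rank=12, owner=Dee, row=3, pile=5, mark=cross): Match (owner is Dee).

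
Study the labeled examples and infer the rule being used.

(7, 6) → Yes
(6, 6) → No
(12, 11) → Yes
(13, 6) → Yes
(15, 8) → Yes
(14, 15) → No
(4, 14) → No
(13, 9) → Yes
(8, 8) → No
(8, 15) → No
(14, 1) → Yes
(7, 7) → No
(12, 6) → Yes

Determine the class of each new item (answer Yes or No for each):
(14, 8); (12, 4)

Yes, Yes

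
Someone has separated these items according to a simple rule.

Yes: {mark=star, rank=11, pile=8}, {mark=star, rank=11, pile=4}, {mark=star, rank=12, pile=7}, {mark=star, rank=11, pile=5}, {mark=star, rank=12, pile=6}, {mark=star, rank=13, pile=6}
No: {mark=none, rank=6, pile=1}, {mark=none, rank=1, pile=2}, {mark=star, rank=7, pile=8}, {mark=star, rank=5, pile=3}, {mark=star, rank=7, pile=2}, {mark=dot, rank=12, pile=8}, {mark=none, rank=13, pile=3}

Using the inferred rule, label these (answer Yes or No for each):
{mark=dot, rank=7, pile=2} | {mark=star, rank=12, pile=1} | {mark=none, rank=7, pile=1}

'Yes' ⟺ mark is star AND rank ≥ 11.

No, Yes, No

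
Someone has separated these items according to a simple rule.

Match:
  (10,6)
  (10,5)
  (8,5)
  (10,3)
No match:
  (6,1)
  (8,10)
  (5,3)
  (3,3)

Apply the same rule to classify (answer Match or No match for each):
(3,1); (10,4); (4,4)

The simplest hypothesis consistent with all the labels is: first > second AND sum ≥ 13.
(3,1) — 3 > 1, 3+1 = 4, hence No match. (10,4) — 10 > 4, 10+4 = 14, hence Match. (4,4) — 4 = 4, 4+4 = 8, hence No match.

No match, Match, No match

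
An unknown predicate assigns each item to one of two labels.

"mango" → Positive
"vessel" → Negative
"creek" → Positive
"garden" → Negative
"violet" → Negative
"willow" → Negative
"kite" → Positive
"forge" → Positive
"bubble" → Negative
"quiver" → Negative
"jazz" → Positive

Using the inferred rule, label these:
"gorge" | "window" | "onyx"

Positive, Negative, Positive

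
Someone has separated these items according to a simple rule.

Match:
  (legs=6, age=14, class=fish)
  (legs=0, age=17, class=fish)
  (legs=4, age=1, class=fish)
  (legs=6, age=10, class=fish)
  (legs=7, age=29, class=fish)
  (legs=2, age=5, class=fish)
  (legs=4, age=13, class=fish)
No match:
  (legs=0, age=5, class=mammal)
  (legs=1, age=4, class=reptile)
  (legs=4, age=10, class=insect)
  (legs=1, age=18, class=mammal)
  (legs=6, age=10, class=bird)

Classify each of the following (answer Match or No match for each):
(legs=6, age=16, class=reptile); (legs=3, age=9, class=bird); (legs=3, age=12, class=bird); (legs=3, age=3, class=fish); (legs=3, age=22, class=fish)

The rule appears to be: class is fish.
(legs=6, age=16, class=reptile) — class is reptile, hence No match.
(legs=3, age=9, class=bird) — class is bird, hence No match.
(legs=3, age=12, class=bird) — class is bird, hence No match.
(legs=3, age=3, class=fish) — class is fish, hence Match.
(legs=3, age=22, class=fish) — class is fish, hence Match.

No match, No match, No match, Match, Match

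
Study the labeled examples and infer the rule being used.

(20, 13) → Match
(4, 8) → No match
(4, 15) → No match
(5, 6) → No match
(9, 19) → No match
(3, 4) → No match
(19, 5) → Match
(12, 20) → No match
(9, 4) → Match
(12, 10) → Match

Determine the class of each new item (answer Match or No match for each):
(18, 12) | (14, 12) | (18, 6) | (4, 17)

Match, Match, Match, No match

The classifier is using: first > second.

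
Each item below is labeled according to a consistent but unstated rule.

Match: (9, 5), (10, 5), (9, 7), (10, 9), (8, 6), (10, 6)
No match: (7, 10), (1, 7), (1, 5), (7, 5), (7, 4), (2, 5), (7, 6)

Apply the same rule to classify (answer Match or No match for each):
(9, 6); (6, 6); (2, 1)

Match, No match, No match

One predicate separates the groups cleanly: first ≥ 8.
(9, 6) → first 9 → Match.
(6, 6) → first 6 → No match.
(2, 1) → first 2 → No match.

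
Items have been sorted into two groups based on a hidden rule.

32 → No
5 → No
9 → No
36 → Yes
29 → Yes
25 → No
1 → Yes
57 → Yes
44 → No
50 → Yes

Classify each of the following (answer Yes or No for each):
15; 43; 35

Yes, Yes, No

All 'Yes' examples share one property — ≡ 1 (mod 7) — and every 'No' example lacks it.
15: 15 mod 7 = 1 — meets the rule, so Yes. 43: 43 mod 7 = 1 — meets the rule, so Yes. 35: 35 mod 7 = 0 — does not pass, so No.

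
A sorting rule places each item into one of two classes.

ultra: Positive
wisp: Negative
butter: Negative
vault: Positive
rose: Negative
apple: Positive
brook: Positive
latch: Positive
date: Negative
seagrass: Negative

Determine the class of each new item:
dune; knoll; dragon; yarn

Negative, Positive, Negative, Negative

'Positive' ⟺ odd length.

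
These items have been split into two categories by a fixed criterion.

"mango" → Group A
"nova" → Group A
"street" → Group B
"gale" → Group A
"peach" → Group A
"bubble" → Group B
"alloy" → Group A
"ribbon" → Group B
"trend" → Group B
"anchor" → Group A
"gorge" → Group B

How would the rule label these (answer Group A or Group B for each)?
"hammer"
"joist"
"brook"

One predicate separates the groups cleanly: contains 'a'.
"hammer": has 'a' — checks out, so Group A. "joist": no 'a' — fails the rule, so Group B. "brook": no 'a' — fails the rule, so Group B.

Group A, Group B, Group B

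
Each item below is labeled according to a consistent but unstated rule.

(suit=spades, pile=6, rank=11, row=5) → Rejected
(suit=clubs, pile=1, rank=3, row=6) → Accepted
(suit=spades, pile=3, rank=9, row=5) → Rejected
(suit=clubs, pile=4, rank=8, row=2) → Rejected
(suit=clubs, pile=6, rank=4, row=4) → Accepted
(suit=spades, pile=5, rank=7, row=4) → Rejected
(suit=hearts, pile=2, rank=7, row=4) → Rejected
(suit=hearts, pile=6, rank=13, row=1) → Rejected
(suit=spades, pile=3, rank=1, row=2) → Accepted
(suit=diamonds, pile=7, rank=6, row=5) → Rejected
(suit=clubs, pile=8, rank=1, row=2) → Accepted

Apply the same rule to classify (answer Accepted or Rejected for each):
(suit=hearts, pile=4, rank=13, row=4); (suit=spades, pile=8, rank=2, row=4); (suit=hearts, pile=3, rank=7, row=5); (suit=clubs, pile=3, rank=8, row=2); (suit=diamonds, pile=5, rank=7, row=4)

Every 'Accepted' example satisfies: rank ≤ 4. None of the 'Rejected' examples do.
Rejected: (suit=hearts, pile=4, rank=13, row=4), since rank = 13. Accepted: (suit=spades, pile=8, rank=2, row=4), since rank = 2. Rejected: (suit=hearts, pile=3, rank=7, row=5), since rank = 7. Rejected: (suit=clubs, pile=3, rank=8, row=2), since rank = 8. Rejected: (suit=diamonds, pile=5, rank=7, row=4), since rank = 7.

Rejected, Accepted, Rejected, Rejected, Rejected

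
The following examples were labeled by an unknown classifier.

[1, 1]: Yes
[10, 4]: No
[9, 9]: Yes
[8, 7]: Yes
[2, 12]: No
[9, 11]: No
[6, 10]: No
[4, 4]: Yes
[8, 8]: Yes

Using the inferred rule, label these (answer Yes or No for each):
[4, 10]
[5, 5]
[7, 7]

No, Yes, Yes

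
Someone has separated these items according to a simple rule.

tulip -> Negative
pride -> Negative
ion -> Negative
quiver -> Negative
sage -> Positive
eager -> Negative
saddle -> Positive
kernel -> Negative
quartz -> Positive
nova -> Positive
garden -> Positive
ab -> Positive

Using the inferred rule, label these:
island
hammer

Positive, Positive

One predicate separates the groups cleanly: even length AND contains 'a'.
island — length 6, has 'a', hence Positive. hammer — length 6, has 'a', hence Positive.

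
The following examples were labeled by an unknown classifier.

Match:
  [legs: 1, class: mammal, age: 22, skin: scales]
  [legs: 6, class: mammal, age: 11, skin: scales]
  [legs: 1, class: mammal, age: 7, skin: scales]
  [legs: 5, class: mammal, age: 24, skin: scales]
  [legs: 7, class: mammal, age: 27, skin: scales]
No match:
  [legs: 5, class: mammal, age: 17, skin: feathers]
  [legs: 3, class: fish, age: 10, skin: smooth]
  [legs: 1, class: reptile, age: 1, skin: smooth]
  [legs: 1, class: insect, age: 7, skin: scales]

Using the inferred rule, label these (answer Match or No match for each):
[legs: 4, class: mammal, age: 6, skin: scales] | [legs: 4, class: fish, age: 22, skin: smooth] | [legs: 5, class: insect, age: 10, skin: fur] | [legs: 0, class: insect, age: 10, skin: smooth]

Match, No match, No match, No match

One predicate separates the groups cleanly: skin is scales AND class is mammal.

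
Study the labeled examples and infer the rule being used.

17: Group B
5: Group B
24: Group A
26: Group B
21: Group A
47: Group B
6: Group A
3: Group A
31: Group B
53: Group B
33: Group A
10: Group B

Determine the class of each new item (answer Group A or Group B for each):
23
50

Group B, Group B

All 'Group A' examples share one property — multiple of 3 — and every 'Group B' example lacks it.
23 — 23 = 3·7 + 2, hence Group B. 50 — 50 = 3·16 + 2, hence Group B.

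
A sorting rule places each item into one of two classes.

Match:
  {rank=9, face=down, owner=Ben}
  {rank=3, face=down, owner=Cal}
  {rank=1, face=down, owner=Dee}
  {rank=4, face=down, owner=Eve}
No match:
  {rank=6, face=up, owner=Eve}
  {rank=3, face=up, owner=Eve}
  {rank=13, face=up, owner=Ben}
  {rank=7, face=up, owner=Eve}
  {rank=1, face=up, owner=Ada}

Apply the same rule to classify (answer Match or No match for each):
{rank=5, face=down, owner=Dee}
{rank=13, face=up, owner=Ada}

One predicate separates the groups cleanly: face is down.
{rank=5, face=down, owner=Dee}: Match (face is down). {rank=13, face=up, owner=Ada}: No match (face is up).

Match, No match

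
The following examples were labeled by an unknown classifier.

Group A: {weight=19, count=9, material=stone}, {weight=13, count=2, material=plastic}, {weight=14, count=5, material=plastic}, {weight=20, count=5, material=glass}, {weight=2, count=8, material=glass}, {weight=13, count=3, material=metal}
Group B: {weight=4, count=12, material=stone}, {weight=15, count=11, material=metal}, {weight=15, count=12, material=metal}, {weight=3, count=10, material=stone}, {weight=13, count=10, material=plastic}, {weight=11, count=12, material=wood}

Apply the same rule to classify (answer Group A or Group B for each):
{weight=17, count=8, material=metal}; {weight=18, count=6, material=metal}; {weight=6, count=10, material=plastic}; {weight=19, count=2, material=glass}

The classifier is using: count ≤ 9.

Group A, Group A, Group B, Group A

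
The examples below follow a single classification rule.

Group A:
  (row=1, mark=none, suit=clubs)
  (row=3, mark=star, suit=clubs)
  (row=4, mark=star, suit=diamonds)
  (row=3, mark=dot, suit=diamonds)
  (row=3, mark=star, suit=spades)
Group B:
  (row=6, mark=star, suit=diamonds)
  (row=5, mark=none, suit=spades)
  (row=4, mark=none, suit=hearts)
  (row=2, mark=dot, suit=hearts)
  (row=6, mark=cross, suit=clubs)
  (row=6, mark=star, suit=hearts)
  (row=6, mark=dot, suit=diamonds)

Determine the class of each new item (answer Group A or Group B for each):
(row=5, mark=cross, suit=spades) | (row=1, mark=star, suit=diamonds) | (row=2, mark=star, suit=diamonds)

Group B, Group A, Group A

The rule appears to be: suit is not hearts AND row ≤ 4.
(row=5, mark=cross, suit=spades) — suit is spades, row = 5, hence Group B. (row=1, mark=star, suit=diamonds) — suit is diamonds, row = 1, hence Group A. (row=2, mark=star, suit=diamonds) — suit is diamonds, row = 2, hence Group A.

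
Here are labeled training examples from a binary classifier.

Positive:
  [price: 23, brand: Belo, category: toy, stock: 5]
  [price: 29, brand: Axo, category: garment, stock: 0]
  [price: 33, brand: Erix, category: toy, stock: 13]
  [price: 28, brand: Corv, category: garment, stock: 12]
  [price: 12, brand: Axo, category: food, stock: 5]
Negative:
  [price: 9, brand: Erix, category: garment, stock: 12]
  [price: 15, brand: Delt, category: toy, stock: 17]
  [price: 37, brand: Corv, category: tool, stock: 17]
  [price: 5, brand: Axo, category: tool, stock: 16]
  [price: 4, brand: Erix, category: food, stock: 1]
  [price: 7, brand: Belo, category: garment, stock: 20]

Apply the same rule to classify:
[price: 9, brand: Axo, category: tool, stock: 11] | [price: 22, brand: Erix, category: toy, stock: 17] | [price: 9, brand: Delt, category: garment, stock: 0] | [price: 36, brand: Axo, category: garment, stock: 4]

Rule: stock ≤ 13 AND price ≥ 12. This holds for each 'Positive' example and fails for each 'Negative' one.
[price: 9, brand: Axo, category: tool, stock: 11]: stock = 11, price = 9, does not pass → Negative.
[price: 22, brand: Erix, category: toy, stock: 17]: stock = 17, price = 22, does not pass → Negative.
[price: 9, brand: Delt, category: garment, stock: 0]: stock = 0, price = 9, does not pass → Negative.
[price: 36, brand: Axo, category: garment, stock: 4]: stock = 4, price = 36, fits → Positive.

Negative, Negative, Negative, Positive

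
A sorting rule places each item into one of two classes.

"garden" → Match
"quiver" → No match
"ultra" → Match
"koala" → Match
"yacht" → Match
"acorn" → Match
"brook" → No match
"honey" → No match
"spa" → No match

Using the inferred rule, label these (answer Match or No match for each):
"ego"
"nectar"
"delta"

No match, Match, Match

The pattern is that an item is 'Match' exactly when: length ≥ 5 AND contains 'a'.
"ego": length 3, no 'a' — does not pass, so No match. "nectar": length 6, has 'a' — matches, so Match. "delta": length 5, has 'a' — matches, so Match.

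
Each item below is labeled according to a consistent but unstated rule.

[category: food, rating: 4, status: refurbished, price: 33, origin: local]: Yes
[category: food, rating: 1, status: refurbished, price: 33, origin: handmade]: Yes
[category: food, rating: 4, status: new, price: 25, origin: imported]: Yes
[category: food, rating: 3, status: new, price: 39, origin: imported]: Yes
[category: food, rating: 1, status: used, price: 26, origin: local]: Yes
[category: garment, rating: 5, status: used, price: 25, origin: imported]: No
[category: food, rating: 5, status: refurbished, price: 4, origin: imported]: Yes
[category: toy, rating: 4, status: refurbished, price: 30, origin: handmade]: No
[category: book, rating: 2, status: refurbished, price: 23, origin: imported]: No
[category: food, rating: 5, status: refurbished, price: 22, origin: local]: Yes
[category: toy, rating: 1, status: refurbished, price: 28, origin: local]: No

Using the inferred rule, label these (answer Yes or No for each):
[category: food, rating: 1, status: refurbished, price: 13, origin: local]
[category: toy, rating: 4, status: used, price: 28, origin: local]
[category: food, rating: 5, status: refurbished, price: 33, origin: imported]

Yes, No, Yes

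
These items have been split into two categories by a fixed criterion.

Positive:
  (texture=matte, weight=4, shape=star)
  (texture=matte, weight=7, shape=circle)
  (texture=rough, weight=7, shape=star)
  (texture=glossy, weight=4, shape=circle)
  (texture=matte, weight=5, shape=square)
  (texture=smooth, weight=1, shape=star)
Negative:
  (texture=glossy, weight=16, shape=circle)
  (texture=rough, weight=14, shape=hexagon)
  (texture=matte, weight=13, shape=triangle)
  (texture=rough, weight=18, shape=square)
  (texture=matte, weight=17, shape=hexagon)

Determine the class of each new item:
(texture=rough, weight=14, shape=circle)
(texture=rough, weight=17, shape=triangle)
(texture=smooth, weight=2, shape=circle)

The common property of the 'Positive' items is: weight ≤ 7. No 'Negative' item has it.
Negative: (texture=rough, weight=14, shape=circle), since weight = 14.
Negative: (texture=rough, weight=17, shape=triangle), since weight = 17.
Positive: (texture=smooth, weight=2, shape=circle), since weight = 2.

Negative, Negative, Positive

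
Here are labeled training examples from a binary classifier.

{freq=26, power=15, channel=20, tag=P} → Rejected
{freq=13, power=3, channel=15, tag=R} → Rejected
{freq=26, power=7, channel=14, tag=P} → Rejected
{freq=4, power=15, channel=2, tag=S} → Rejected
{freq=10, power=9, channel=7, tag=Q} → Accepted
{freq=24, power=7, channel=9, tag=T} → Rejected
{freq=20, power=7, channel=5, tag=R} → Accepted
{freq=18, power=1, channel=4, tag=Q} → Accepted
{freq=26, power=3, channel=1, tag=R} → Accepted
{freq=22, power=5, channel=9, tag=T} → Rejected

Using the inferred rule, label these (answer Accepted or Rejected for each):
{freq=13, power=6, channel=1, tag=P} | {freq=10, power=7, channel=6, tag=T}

The rule appears to be: channel ≤ 7 AND power ≤ 9.
{freq=13, power=6, channel=1, tag=P} → channel = 1, power = 6 → Accepted. {freq=10, power=7, channel=6, tag=T} → channel = 6, power = 7 → Accepted.

Accepted, Accepted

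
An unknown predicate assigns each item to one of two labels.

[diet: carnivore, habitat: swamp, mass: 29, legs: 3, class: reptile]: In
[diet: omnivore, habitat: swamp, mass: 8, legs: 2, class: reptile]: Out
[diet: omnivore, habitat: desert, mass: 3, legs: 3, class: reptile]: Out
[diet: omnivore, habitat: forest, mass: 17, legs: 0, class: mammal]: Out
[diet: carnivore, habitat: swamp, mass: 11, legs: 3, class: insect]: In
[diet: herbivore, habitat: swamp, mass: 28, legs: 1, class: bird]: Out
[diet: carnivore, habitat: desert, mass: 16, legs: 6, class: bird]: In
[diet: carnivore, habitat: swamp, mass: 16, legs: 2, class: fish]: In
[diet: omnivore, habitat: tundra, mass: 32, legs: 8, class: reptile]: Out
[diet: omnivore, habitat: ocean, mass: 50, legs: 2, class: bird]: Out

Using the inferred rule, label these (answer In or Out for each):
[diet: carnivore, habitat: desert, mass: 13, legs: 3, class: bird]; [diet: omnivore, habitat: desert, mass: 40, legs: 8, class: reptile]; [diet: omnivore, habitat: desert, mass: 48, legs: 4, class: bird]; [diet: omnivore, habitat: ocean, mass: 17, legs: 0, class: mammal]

A rule that fits every label: diet is carnivore — true of each 'In' example, false of each 'Out' one.

In, Out, Out, Out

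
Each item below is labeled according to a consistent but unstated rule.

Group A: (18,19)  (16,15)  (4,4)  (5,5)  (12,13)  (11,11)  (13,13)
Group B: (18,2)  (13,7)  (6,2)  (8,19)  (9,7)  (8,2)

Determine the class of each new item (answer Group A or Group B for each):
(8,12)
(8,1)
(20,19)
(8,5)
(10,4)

Group B, Group B, Group A, Group B, Group B

The distinguishing property — |first − second| ≤ 1 — holds for all the 'Group A' cases and none of the 'Group B' cases.
(8,12) → |8−12| = 4 → Group B.
(8,1) → |8−1| = 7 → Group B.
(20,19) → |20−19| = 1 → Group A.
(8,5) → |8−5| = 3 → Group B.
(10,4) → |10−4| = 6 → Group B.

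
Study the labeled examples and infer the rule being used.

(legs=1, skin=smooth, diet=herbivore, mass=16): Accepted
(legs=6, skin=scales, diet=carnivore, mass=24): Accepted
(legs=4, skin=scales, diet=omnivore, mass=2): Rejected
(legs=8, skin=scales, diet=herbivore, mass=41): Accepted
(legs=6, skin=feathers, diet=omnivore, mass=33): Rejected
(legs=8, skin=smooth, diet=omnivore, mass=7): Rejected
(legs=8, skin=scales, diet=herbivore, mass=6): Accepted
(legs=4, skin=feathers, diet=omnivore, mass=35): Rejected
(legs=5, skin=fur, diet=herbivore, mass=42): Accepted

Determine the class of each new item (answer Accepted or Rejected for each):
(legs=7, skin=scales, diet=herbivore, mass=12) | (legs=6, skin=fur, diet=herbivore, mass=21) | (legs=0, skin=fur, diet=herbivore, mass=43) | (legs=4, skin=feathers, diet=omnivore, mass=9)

Accepted, Accepted, Accepted, Rejected

The pattern is that an item is 'Accepted' exactly when: diet is not omnivore.
(legs=7, skin=scales, diet=herbivore, mass=12) → diet is herbivore → Accepted. (legs=6, skin=fur, diet=herbivore, mass=21) → diet is herbivore → Accepted. (legs=0, skin=fur, diet=herbivore, mass=43) → diet is herbivore → Accepted. (legs=4, skin=feathers, diet=omnivore, mass=9) → diet is omnivore → Rejected.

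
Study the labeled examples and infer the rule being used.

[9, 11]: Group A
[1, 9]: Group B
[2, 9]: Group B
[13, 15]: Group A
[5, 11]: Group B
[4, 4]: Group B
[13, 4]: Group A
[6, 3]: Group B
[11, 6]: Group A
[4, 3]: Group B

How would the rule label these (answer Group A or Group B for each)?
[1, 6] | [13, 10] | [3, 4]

Group B, Group A, Group B

Every 'Group A' example satisfies: sum ≥ 17. None of the 'Group B' examples do.
[1, 6]: 1+6 = 7 — does not pass, so Group B. [13, 10]: 13+10 = 23 — satisfies this, so Group A. [3, 4]: 3+4 = 7 — does not pass, so Group B.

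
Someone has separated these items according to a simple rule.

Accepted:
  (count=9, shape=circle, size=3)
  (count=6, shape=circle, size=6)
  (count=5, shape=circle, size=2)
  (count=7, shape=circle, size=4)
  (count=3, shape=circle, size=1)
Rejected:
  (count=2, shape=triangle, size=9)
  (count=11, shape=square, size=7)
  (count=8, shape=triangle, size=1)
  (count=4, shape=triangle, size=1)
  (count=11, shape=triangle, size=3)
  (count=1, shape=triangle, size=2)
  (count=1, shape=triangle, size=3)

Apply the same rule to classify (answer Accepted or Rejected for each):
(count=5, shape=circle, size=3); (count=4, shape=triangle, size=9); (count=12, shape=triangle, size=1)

Accepted, Rejected, Rejected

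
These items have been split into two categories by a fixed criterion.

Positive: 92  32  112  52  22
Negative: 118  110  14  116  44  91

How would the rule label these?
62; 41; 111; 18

Positive, Negative, Negative, Negative

One predicate separates the groups cleanly: ends in digit 2.
62: last digit 2 — qualifies, so Positive.
41: last digit 1 — does not pass, so Negative.
111: last digit 1 — does not pass, so Negative.
18: last digit 8 — does not pass, so Negative.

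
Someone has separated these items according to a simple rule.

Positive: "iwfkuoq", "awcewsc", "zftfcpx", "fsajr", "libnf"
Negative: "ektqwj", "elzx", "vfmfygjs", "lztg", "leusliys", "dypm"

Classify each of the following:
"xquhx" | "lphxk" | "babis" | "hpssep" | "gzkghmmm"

Positive, Positive, Positive, Negative, Negative

A rule that fits every label: odd length — true of each 'Positive' example, false of each 'Negative' one.
"xquhx" — length 5, hence Positive. "lphxk" — length 5, hence Positive. "babis" — length 5, hence Positive. "hpssep" — length 6, hence Negative. "gzkghmmm" — length 8, hence Negative.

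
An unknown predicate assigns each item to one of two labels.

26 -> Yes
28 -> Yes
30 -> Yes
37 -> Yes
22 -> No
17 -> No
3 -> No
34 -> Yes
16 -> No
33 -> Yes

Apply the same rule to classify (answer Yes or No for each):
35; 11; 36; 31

Yes, No, Yes, Yes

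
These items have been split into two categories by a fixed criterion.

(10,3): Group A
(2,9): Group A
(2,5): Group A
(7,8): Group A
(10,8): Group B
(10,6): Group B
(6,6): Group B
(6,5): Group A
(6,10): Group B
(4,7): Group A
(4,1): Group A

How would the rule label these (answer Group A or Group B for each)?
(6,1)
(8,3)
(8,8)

Group A, Group A, Group B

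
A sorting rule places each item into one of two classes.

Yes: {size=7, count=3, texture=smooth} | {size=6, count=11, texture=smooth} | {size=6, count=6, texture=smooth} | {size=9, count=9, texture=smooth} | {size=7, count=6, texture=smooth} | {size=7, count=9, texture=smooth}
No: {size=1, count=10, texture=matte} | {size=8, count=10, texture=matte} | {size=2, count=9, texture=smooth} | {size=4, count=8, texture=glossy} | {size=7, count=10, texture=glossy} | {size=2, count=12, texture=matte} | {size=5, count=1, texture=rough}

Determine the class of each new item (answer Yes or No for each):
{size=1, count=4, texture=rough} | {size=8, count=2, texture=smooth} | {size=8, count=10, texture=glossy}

Every 'Yes' example satisfies: texture is smooth AND size ≥ 4. None of the 'No' examples do.
{size=1, count=4, texture=rough}: No (texture is rough, size = 1). {size=8, count=2, texture=smooth}: Yes (texture is smooth, size = 8). {size=8, count=10, texture=glossy}: No (texture is glossy, size = 8).

No, Yes, No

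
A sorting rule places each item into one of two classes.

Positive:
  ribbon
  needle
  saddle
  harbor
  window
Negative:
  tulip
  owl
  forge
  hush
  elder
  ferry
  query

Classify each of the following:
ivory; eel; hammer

'Positive' ⟺ length 6.
ivory: Negative (length 5). eel: Negative (length 3). hammer: Positive (length 6).

Negative, Negative, Positive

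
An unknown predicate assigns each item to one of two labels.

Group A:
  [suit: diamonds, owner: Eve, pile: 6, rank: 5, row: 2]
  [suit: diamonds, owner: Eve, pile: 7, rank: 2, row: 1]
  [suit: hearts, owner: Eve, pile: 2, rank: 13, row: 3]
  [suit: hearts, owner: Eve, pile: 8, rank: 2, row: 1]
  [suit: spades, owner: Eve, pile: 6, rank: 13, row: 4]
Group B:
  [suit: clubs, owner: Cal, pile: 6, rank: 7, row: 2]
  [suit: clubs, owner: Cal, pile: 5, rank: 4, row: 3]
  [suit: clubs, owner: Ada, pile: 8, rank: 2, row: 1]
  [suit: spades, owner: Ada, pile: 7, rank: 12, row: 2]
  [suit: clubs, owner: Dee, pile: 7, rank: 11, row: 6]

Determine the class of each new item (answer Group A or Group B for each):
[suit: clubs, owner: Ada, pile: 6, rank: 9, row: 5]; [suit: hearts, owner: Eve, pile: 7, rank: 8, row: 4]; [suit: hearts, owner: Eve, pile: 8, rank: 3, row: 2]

Every 'Group A' example satisfies: owner is Eve. None of the 'Group B' examples do.
[suit: clubs, owner: Ada, pile: 6, rank: 9, row: 5] — owner is Ada, hence Group B.
[suit: hearts, owner: Eve, pile: 7, rank: 8, row: 4] — owner is Eve, hence Group A.
[suit: hearts, owner: Eve, pile: 8, rank: 3, row: 2] — owner is Eve, hence Group A.

Group B, Group A, Group A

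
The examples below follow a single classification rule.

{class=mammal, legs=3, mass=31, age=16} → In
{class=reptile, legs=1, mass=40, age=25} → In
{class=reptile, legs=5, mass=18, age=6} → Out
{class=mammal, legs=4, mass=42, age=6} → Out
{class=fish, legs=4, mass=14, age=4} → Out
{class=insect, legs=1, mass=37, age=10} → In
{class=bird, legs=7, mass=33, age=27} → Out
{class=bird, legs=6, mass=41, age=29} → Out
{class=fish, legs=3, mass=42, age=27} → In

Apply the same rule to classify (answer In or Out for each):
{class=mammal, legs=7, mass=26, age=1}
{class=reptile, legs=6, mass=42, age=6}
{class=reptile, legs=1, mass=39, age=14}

Out, Out, In

One predicate separates the groups cleanly: legs ≤ 3.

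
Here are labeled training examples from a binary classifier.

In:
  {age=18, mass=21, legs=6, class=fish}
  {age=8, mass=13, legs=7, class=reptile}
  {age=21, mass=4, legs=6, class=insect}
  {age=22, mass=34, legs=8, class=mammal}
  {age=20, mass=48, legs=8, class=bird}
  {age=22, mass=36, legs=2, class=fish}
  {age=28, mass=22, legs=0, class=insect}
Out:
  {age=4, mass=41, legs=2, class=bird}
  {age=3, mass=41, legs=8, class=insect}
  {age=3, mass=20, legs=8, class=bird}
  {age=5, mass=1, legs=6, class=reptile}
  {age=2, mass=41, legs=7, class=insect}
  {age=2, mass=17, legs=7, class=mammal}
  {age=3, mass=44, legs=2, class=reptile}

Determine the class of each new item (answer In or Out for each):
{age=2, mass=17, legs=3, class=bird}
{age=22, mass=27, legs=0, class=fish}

The common property of the 'In' items is: age ≥ 8. No 'Out' item has it.
{age=2, mass=17, legs=3, class=bird}: age = 2, fails the rule → Out. {age=22, mass=27, legs=0, class=fish}: age = 22, fits → In.

Out, In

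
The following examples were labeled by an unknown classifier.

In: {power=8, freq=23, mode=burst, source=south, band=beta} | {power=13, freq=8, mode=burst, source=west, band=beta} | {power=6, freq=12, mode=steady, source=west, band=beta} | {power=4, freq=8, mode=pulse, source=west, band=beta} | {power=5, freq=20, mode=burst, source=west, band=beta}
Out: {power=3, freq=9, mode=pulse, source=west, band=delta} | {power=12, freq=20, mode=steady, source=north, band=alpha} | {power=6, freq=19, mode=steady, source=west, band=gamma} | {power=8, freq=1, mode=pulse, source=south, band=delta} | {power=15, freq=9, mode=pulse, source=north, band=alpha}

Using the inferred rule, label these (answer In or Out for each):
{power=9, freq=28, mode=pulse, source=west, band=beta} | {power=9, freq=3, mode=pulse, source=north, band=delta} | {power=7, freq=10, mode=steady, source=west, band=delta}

The common property of the 'In' items is: band is beta. No 'Out' item has it.
In: {power=9, freq=28, mode=pulse, source=west, band=beta}, since band is beta.
Out: {power=9, freq=3, mode=pulse, source=north, band=delta}, since band is delta.
Out: {power=7, freq=10, mode=steady, source=west, band=delta}, since band is delta.

In, Out, Out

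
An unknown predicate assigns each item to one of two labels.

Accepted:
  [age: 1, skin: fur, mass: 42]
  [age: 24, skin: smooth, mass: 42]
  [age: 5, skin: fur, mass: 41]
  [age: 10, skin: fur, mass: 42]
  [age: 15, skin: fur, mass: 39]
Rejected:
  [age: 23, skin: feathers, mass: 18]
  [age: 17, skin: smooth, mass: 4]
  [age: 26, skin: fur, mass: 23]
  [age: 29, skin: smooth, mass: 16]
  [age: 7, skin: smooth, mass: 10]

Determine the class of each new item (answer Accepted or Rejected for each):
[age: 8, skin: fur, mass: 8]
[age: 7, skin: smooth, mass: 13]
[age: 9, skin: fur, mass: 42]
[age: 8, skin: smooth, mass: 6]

Rejected, Rejected, Accepted, Rejected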